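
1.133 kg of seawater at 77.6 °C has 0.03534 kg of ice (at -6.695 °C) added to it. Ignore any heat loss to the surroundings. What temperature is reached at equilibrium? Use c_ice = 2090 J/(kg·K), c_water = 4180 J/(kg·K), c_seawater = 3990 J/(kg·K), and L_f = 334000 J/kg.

T_f ≈ 72.5 °C

Sum of m c ΔT and latent-heat terms is zero:
ice -6.695→0 °C: 0.03534×2090×6.695 = 494.5; latent heat to melt: 0.03534×334000 = 11804; meltwater 0→T: 0.03534×4180×T = 147.72 T; seawater cools: 1.133×3990×(T − 77.6) = 4520.7(T − 77.6)
4668.4 T = 350804 − 12298 = 338506
T ≈ 72.51 °C — above 0 °C, consistent with complete melting.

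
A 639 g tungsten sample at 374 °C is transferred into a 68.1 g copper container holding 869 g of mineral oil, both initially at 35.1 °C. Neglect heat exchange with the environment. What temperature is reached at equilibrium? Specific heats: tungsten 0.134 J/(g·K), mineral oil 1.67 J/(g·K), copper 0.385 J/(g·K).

Let T be the final temperature. ΣQ_i = 0:
639×0.134×(T − 374) + 869×1.67×(T − 35.1) + 68.1×0.385×(T − 35.1) = 0
85.63(T − 374) + 1451.2(T − 35.1) + 26.22(T − 35.1) = 0
(85.63 + 1451.2 + 26.22) T = 85.63×374 + 1451.2×35.1 + 26.22×35.1
T = 83883/1563.1 ≈ 53.67 °C

T_f ≈ 53.7 °C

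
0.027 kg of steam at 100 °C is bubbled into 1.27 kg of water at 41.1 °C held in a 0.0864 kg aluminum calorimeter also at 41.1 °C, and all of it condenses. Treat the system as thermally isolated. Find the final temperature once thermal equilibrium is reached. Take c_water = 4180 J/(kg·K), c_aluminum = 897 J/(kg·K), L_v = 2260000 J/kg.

T_f ≈ 53.4 °C

Net heat exchanged in the isolated system is zero:
steam→water at 100 °C releases m L_v = 0.027·2260000 = 61020; condensed water 100 °C→T: 112.86(T − 100); original water: 5308.6(T − 41.1); aluminum cup: 0.0864·897·(T − 41.1) = 77.5(T − 41.1)
5499 T = 61020 + 11286 + 221369 = 293675
T ≈ 53.41 °C, under the boiling point, so the assumption holds.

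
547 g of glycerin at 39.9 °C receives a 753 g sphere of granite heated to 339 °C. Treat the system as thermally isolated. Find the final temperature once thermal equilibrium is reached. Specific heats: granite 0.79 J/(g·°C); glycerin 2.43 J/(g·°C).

T_f ≈ 132.4 °C

Heat lost by the granite equals heat gained by the glycerin:
753·0.79·(339 − T) = 547·2.43·(T − 39.9)
594.87(339 − T) = 1329.2(T − 39.9)
1924.1 T = 254696  ⇒  T ≈ 132.37 °C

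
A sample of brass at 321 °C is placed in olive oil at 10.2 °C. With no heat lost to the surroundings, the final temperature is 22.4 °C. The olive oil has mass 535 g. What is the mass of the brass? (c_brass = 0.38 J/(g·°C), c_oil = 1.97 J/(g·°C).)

m ≈ 113 g

|Q_brass| = |Q_oil|:
m·0.38·(321 − 22.4) = 535·1.97·(22.4 − 10.2)
113.47 m = 12858  ⇒  m ≈ 113.3 g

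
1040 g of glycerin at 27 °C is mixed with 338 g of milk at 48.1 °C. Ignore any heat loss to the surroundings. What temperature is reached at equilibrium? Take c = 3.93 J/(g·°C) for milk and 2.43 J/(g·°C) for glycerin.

T_f ≈ 34.3 °C

T_f is the heat-capacity-weighted average of the initial temperatures:
T_f = (1328.3*48.1 + 2527.2*27) / (1328.3 + 2527.2)
    = 132128 / 3855.5 ≈ 34.27 °C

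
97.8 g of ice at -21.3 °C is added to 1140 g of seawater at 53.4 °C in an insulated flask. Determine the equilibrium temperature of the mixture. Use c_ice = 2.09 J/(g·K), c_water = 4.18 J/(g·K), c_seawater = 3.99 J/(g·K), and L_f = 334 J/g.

T_f ≈ 41.5 °C

Net heat exchanged in the isolated system is zero:
warm ice to 0 °C: 97.8×2.09×(0 − (-21.3)) = 4353.8; latent heat to melt: 97.8×334 = 32665; meltwater 0→T: 97.8×4.18×T = 408.8 T; seawater cools: 1140×3.99×(T − 53.4) = 4548.6(T − 53.4)
4957.4 T = 242895 − 37019 = 205876
T ≈ 41.53 °C — above 0 °C, consistent with complete melting.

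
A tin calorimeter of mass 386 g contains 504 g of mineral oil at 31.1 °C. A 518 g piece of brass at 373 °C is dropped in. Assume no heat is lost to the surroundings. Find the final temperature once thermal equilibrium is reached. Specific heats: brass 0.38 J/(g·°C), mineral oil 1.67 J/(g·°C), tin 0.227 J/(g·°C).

Taking heat into each body as positive, Σ m c ΔT = 0:
518*0.38*(T − 373) + 504*1.67*(T − 31.1) + 386*0.227*(T − 31.1) = 0
1126.1 T = 102323
T = 102323/1126.1 ≈ 90.86 °C

T_f ≈ 90.9 °C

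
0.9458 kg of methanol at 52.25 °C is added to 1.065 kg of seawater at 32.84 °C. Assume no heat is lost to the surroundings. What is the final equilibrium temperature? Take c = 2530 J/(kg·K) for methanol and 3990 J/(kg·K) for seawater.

T_f ≈ 39.8 °C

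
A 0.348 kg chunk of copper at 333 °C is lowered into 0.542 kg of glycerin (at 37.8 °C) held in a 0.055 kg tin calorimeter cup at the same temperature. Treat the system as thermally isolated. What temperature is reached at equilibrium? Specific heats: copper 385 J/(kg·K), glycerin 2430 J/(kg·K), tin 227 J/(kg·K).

Net heat exchanged in the isolated system is zero:
0.348*385*(T − 333) + 0.542*2430*(T − 37.8) + 0.055*227*(T − 37.8) = 0
(133.98 + 1317.1 + 12.48) T = 133.98*333 + 1317.1*37.8 + 12.48*37.8
T = 94872 / 1463.5 = 64.8 °C

T_f ≈ 64.8 °C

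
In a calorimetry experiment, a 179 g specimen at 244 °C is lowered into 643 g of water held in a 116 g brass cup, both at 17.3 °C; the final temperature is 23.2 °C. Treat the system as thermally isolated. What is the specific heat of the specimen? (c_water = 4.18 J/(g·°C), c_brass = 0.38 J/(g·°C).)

Setting the total heat transfer to zero:
179·c·(23.2 − 244) + 643·4.18·(23.2 − 17.3) + 116·0.38·(23.2 − 17.3) = 0
-39523 c = -16118
c = -16118/-39523 ≈ 0.4078 J/(g·°C)

c ≈ 0.408 J/(g·°C)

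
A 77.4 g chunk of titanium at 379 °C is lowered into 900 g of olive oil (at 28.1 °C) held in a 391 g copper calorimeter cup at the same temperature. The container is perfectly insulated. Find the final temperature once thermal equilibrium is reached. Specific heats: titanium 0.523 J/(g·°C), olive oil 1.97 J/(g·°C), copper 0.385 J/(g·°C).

Conservation of energy gives ΣQ = 0:
77.4·0.523·(T − 379) + 900·1.97·(T − 28.1) + 391·0.385·(T − 28.1) = 0
1964 T = 69393
T = 69393/1964 ≈ 35.33 °C

T_f ≈ 35.3 °C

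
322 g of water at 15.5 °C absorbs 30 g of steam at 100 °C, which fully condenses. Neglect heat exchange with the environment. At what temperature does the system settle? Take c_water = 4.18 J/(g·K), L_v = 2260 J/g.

Energy conservation, ΣQ = 0:
steam→water at 100 °C releases m L_v = 30·2260 = 67800
  condensate cools 100→T: 30·4.18·(T − 100) = 125.4(T − 100)
  original water: 1346(T − 15.5)
1471.4 T = 67800 + 12540 + 20862 = 101202
T ≈ 68.78 °C (< 100 °C, so full condensation is consistent).

T_f ≈ 68.8 °C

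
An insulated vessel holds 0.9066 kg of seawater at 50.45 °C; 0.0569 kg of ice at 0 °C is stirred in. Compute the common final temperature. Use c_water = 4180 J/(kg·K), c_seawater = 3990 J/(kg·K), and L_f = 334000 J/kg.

Sum of m c ΔT and latent-heat terms is zero:
melt ice: 0.0569×334000 = 19005; meltwater 0→T: 0.0569×4180×T = 237.84 T; seawater: 3617.3(T − 50.45)
3855.2 T = 182495 − 19005 = 163490
T ≈ 42.41 °C — above 0 °C, consistent with complete melting.

T_f ≈ 42.4 °C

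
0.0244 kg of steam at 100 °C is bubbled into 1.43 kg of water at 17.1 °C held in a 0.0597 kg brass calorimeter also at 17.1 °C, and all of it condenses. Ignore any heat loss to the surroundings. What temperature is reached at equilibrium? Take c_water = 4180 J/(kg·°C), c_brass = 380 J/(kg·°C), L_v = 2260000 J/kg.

T_f ≈ 27.5 °C

Energy conservation, ΣQ = 0:
steam→water at 100 °C releases m L_v = 0.0244×2260000 = 55144
  condensate cools 100→T: 0.0244×4180×(T − 100) = 101.99(T − 100)
  water warms: 1.43×4180×(T − 17.1) = 5977.4(T − 17.1)
  cup: 22.69(T − 17.1)
6102.1 T = 55144 + 10199 + 102601 = 167945
T ≈ 27.52 °C, under the boiling point, so the assumption holds.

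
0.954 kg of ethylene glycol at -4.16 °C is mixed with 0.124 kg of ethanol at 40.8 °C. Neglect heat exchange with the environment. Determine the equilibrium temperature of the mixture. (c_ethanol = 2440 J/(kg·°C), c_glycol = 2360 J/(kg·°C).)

Setting the total heat transfer to zero:
0.124·2440·(T − 40.8) + 0.954·2360·(T − (-4.16)) = 0
(302.56 + 2251.4) T = 302.56·40.8 + 2251.4·(-4.16)
T = 2978.5 / 2554 = 1.17 °C

T_f ≈ 1.2 °C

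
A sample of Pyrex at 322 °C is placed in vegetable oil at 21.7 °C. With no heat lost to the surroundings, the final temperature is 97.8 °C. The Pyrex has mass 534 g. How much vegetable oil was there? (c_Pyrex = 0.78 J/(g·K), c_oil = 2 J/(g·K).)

m ≈ 614 g

Taking heat into each body as positive, Σ m c ΔT = 0:
534×0.78×(97.8 − 322) + m×2×(97.8 − 21.7) = 0
152.2 m = 93384
m = 93384/152.2 ≈ 613.6 g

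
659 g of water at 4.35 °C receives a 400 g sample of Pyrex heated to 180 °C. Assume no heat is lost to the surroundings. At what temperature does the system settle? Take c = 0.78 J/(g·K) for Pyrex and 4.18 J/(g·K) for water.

T_f is the heat-capacity-weighted average of the initial temperatures:
T_f = (312×180 + 2754.6×4.35) / (312 + 2754.6)
    = 68143 / 3066.6 ≈ 22.22 °C

T_f ≈ 22.2 °C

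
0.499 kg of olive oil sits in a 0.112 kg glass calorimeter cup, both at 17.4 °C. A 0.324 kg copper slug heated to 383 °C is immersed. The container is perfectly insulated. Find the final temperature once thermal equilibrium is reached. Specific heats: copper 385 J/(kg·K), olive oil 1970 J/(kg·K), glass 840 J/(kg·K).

Heat gained plus heat lost sum to zero:
0.324*385*(T − 383) + 0.499*1970*(T − 17.4) + 0.112*840*(T − 17.4) = 0
124.74(T − 383) + 983.03(T − 17.4) + 94.08(T − 17.4) = 0
1201.8 T = 66517
T ≈ 55.35 °C

T_f ≈ 55.3 °C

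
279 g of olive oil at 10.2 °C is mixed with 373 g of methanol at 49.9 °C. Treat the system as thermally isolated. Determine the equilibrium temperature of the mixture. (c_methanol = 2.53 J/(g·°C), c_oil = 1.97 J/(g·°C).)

T_f ≈ 35.3 °C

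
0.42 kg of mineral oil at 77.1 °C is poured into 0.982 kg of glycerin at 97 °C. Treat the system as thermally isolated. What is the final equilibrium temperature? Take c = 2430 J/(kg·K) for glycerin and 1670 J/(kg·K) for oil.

Setting the total heat transfer to zero:
0.982·2430·(T − 97) + 0.42·1670·(T − 77.1) = 0
3087.7 T = 285545
T = 285545/3087.7 ≈ 92.48 °C

T_f ≈ 92.5 °C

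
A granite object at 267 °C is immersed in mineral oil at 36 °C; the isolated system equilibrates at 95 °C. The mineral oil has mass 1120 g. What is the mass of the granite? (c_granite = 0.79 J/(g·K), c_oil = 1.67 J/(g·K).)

|Q_granite| = |Q_oil|:
m·0.79·(267 − 95) = 1120·1.67·(95 − 36)
135.88 m = 110354  ⇒  m ≈ 812.1 g

m ≈ 812 g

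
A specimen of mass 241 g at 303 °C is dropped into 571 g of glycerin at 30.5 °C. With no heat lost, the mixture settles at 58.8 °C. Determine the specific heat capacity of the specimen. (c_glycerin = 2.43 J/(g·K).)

c ≈ 0.667 J/(g·K)

m_s c (T_s − T_f) = m_glycerin c_glycerin (T_f − T_0):
241·c·(303 − 58.8) = 571·2.43·(58.8 − 30.5)
58852 c = 39267  ⇒  c ≈ 0.6672 J/(g·K)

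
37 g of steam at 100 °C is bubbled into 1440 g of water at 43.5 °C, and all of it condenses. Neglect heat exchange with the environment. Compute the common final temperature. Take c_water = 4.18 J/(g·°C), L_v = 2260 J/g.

T_f ≈ 58.5 °C

Let T be the final temperature. ΣQ_i = 0:
steam→water at 100 °C releases m L_v = 37·2260 = 83620
  condensate cools 100→T: 37·4.18·(T − 100) = 154.66(T − 100)
  original water: 6019.2(T − 43.5)
6173.9 T = 83620 + 15466 + 261835 = 360921
T ≈ 58.46 °C — below 100 °C, confirming all the steam condensed.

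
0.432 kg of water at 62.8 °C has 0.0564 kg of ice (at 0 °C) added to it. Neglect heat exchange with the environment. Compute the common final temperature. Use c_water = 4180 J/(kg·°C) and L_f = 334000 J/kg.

T_f ≈ 46.3 °C

Taking heat into each body as positive, Σ m c ΔT = 0:
latent heat to melt: 0.0564·334000 = 18838; meltwater 0→T: 0.0564·4180·T = 235.75 T; water: 1805.8(T − 62.8)
2041.5 T = 113402 − 18838 = 94564
T ≈ 46.32 °C — above 0 °C, consistent with complete melting.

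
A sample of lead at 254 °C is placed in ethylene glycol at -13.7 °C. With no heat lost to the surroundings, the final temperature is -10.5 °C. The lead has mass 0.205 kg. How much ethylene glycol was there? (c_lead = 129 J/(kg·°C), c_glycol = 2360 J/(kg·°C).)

m ≈ 0.926 kg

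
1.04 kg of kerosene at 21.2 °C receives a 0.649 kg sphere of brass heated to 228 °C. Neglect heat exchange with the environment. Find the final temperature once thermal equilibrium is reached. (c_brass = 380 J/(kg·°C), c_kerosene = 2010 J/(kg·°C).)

Net heat exchanged in the isolated system is zero:
0.649*380*(T − 228) + 1.04*2010*(T − 21.2) = 0
246.62(T − 228) + 2090.4(T − 21.2) = 0
(246.62 + 2090.4) T = 246.62*228 + 2090.4*21.2
T = 100546/2337 ≈ 43.02 °C

T_f ≈ 43.0 °C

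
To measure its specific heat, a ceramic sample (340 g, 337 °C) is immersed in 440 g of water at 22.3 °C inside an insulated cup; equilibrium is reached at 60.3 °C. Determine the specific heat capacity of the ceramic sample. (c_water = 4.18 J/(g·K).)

m_s c (T_s − T_f) = m_water c_water (T_f − T_0):
340×c×(337 − 60.3) = 440×4.18×(60.3 − 22.3)
94078 c = 69890  ⇒  c ≈ 0.7429 J/(g·K)

c ≈ 0.743 J/(g·K)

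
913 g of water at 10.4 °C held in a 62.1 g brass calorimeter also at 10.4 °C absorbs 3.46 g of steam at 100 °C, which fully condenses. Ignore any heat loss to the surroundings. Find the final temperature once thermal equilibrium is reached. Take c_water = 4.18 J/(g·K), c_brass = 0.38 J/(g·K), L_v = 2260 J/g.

T_f ≈ 12.8 °C

Conservation of energy gives ΣQ = 0:
latent heat released on condensation: 3.46·2260 = 7819.6
  condensate cools 100→T: 3.46·4.18·(T − 100) = 14.46(T − 100)
  original water: 3816.3(T − 10.4)
  brass cup: 62.1·0.38·(T − 10.4) = 23.6(T − 10.4)
3854.4 T = 7819.6 + 1446.3 + 39935 = 49201
T ≈ 12.76 °C, under the boiling point, so the assumption holds.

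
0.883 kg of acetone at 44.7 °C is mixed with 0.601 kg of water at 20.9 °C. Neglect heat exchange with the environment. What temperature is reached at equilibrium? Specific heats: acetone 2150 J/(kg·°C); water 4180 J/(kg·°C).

T_f ≈ 31.1 °C

|Q_acetone| = |Q_water|:
0.883*2150*(44.7 − T) = 0.601*4180*(T − 20.9)
1898.5(44.7 − T) = 2512.2(T − 20.9)
4410.6 T = 137365  ⇒  T ≈ 31.14 °C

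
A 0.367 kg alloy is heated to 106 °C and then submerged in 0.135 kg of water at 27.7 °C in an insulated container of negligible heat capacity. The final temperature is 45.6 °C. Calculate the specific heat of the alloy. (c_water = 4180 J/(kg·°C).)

c ≈ 456 J/(kg·°C)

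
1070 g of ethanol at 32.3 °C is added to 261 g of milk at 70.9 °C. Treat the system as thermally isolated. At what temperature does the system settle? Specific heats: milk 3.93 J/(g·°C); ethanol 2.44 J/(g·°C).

T_f ≈ 43.2 °C

Set heat shed by the hot body equal to heat absorbed by the cold body:
261*3.93*(70.9 − T) = 1070*2.44*(T − 32.3)
1025.7(70.9 − T) = 2610.8(T − 32.3)
3636.5 T = 157053  ⇒  T ≈ 43.19 °C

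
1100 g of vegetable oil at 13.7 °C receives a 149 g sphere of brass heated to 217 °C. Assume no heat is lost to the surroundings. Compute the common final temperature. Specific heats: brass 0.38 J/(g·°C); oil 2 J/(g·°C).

T_f ≈ 18.8 °C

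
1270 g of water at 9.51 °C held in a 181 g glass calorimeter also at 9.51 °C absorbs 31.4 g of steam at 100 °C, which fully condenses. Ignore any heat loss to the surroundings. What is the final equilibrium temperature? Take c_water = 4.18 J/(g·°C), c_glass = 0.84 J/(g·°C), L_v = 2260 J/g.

T_f ≈ 24.3 °C

Conservation of energy gives ΣQ = 0:
steam→water at 100 °C releases m L_v = 31.4·2260 = 70964; condensed water 100 °C→T: 131.25(T − 100); original water: 5308.6(T − 9.51); cup: 152.04(T − 9.51)
5591.9 T = 70964 + 13125 + 51931 = 136020
T ≈ 24.32 °C, under the boiling point, so the assumption holds.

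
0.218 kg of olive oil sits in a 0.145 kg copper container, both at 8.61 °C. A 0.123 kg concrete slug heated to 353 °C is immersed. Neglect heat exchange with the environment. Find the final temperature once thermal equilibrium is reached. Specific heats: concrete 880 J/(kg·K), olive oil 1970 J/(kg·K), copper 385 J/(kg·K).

Let T be the final temperature. ΣQ_i = 0:
0.123*880*(T − 353) + 0.218*1970*(T − 8.61) + 0.145*385*(T − 8.61) = 0
108.24(T − 353) + 429.46(T − 8.61) + 55.82(T − 8.61) = 0
(108.24 + 429.46 + 55.82) T = 108.24*353 + 429.46*8.61 + 55.82*8.61
T ≈ 71.42 °C

T_f ≈ 71.4 °C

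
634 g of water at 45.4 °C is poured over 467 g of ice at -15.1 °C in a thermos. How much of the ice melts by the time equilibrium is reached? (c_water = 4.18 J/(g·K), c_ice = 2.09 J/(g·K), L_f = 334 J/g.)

m_melted ≈ 316 g

Heat available from the water dropping to 0 °C: 634×4.18×45.4 = 120315 J.
Of that, 467×2.09×15.1 = 14738 J goes to bring the ice to 0 °C, leaving 105577 J.
To melt every bit of ice: 467×334 = 155978 J.
105577 J < 155978 J, so only part of the ice melts and the system sits at 0 °C.
Mass melted = 105577/334 ≈ 316.1 g.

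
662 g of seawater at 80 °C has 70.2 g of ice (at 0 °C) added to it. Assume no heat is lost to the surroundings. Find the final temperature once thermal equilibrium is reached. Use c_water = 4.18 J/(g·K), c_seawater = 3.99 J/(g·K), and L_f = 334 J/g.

T_f ≈ 64.0 °C

Conservation of energy gives ΣQ = 0:
melt ice: 70.2·334 = 23447; meltwater 0→T: 70.2·4.18·T = 293.44 T; seawater cools: 662·3.99·(T − 80) = 2641.4(T − 80)
2934.8 T = 211310 − 23447 = 187864
T ≈ 64.01 °C (positive, so assuming full melt was valid).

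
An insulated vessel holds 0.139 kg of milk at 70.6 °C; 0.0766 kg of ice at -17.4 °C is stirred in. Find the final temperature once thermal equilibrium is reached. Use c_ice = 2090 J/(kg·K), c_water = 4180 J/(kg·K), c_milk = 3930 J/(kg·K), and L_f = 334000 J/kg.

T_f ≈ 11.8 °C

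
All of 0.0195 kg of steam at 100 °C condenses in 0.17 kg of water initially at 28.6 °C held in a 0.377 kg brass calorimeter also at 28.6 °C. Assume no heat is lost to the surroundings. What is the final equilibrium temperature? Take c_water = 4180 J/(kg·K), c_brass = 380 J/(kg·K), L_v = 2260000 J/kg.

T_f ≈ 81.9 °C

Setting the total heat transfer to zero:
steam→water at 100 °C releases m L_v = 0.0195×2260000 = 44070
  condensed water 100 °C→T: 81.51(T − 100)
  original water: 710.6(T − 28.6)
  cup: 143.26(T − 28.6)
935.37 T = 44070 + 8151 + 24420 = 76641
T ≈ 81.94 °C, under the boiling point, so the assumption holds.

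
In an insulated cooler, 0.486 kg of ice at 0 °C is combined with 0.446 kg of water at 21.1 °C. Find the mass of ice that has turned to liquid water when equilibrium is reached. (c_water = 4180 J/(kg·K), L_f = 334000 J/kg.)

m_melted ≈ 0.118 kg

Water can give up m c ΔT = 0.446×4180×21.1 = 39336 J before reaching 0 °C.
To melt every bit of ice: 0.486×334000 = 162324 J.
That's not enough to melt it all — equilibrium is at 0 °C with ice remaining.
Mass melted = 39336/334000 ≈ 0.1178 kg.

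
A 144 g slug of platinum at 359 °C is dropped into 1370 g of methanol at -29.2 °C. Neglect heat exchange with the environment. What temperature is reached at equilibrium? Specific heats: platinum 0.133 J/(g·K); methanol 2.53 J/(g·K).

Setting the total heat transfer to zero:
144·0.133·(T − 359) + 1370·2.53·(T − (-29.2)) = 0
(19.15 + 3466.1) T = 19.15·359 + 3466.1·(-29.2)
T = -94335 / 3485.3 = -27.1 °C

T_f ≈ -27.1 °C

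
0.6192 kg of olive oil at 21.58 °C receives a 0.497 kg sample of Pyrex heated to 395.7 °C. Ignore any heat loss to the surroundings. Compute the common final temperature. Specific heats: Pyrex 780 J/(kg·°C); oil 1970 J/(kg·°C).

T_f ≈ 111.8 °C

T_f is the heat-capacity-weighted average of the initial temperatures:
T_f = (387.66·395.7 + 1219.8·21.58) / (387.66 + 1219.8)
    = 179721 / 1607.5 ≈ 111.80 °C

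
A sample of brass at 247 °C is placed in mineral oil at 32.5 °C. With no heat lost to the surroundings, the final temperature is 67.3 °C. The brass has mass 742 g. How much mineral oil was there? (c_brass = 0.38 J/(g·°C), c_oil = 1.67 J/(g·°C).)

Heat gained plus heat lost sum to zero:
742×0.38×(67.3 − 247) + m×1.67×(67.3 − 32.5) = 0
58.12 m = 50668
m = 50668/58.12 ≈ 871.8 g

m ≈ 872 g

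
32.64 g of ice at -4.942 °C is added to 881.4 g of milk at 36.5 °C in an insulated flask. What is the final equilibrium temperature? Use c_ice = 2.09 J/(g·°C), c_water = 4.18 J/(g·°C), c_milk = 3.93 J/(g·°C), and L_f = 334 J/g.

Setting the total heat transfer to zero:
ice -4.942→0 °C: 32.64·2.09·4.942 = 337.13; melt ice: 32.64·334 = 10902; warm the meltwater: 136.44 T; milk cools: 881.4·3.93·(T − 36.5) = 3463.9(T − 36.5)
3600.3 T = 126432 − 11239 = 115194
T ≈ 32.00 °C (positive, so assuming full melt was valid).

T_f ≈ 32.0 °C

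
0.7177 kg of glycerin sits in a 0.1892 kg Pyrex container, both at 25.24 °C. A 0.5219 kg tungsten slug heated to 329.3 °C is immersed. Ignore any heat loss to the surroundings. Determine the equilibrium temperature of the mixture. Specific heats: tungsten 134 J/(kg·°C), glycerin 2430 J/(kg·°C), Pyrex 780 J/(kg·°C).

Heat gained plus heat lost sum to zero:
0.5219·134·(T − 329.3) + 0.7177·2430·(T − 25.24) + 0.1892·780·(T − 25.24) = 0
69.93(T − 329.3) + 1744(T − 25.24) + 147.58(T − 25.24) = 0
1961.5 T = 70773
T = 70773 / 1961.5 = 36.1 °C

T_f ≈ 36.1 °C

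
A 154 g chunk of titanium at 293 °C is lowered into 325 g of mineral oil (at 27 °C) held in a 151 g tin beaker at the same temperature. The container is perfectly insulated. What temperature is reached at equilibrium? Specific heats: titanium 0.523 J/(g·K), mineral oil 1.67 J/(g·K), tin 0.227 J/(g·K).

T_f ≈ 59.6 °C

Setting the total heat transfer to zero:
154×0.523×(T − 293) + 325×1.67×(T − 27) + 151×0.227×(T − 27) = 0
80.54(T − 293) + 542.75(T − 27) + 34.28(T − 27) = 0
(80.54 + 542.75 + 34.28) T = 80.54×293 + 542.75×27 + 34.28×27
T = 39179 / 657.57 = 59.6 °C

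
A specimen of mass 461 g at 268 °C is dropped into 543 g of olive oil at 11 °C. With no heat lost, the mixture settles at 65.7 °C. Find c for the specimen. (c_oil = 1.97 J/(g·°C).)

Heat lost by the specimen = heat gained by the oil:
461×c×(268 − 65.7) = 543×1.97×(65.7 − 11)
93260 c = 58513  ⇒  c ≈ 0.6274 J/(g·°C)

c ≈ 0.627 J/(g·°C)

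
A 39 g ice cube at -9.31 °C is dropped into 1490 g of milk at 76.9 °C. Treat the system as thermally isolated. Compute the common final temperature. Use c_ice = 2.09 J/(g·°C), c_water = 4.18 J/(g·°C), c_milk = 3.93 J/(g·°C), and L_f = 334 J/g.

T_f ≈ 72.5 °C

Setting the total heat transfer to zero:
ice -9.31→0 °C: 39·2.09·9.31 = 758.86; melt ice: 39·334 = 13026; meltwater 0→T: 39·4.18·T = 163.02 T; milk cools: 1490·3.93·(T − 76.9) = 5855.7(T − 76.9)
6018.7 T = 450303 − 13785 = 436518
T ≈ 72.53 °C (positive, so assuming full melt was valid).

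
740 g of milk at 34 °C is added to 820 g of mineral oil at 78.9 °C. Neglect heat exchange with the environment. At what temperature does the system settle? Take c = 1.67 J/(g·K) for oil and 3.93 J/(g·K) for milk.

T_f ≈ 48.4 °C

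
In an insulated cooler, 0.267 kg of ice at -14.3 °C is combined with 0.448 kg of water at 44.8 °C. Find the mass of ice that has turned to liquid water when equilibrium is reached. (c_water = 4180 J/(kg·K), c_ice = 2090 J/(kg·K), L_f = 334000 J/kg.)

Cooling the water to 0 °C releases 0.448×4180×44.8 = 83894 J.
Warming the ice to 0 °C takes 0.267×2090×14.3 = 7979.8 J, leaving 75914 J for melting.
To melt every bit of ice: 0.267×334000 = 89178 J.
75914 J < 89178 J, so only part of the ice melts and the system sits at 0 °C.
Mass melted = 75914/334000 ≈ 0.2273 kg.

m_melted ≈ 0.227 kg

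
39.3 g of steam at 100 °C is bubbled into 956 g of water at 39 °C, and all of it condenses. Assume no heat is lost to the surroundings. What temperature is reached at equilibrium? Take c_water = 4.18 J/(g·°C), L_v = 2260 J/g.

T_f ≈ 62.8 °C

Taking heat into each body as positive, Σ m c ΔT = 0:
condense steam: −39.3·2260 = −88818
  condensed water 100 °C→T: 164.27(T − 100)
  water warms: 956·4.18·(T − 39) = 3996.1(T − 39)
4160.4 T = 88818 + 16427 + 155847 = 261093
T ≈ 62.76 °C, under the boiling point, so the assumption holds.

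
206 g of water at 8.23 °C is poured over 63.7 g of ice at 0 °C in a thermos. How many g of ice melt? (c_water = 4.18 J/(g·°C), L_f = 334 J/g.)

m_melted ≈ 21.2 g

Cooling the water to 0 °C releases 206·4.18·8.23 = 7086.7 J.
Melting all 63.7 g of ice would need 63.7·334 = 21276 J.
Since 7086.7 < 21276 J, not all the ice melts; equilibrium is at 0 °C.
m_melt = 7086.7 / L_f = 21.22 g.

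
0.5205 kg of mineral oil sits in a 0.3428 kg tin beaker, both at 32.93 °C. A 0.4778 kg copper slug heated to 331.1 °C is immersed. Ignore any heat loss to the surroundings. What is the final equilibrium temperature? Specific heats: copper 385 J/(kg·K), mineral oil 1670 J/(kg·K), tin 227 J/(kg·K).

T_f ≈ 81.4 °C

Energy conservation, ΣQ = 0:
0.4778*385*(T − 331.1) + 0.5205*1670*(T − 32.93) + 0.3428*227*(T − 32.93) = 0
(183.95 + 869.23 + 77.82) T = 183.95*331.1 + 869.23*32.93 + 77.82*32.93
T = 92093/1131 ≈ 81.43 °C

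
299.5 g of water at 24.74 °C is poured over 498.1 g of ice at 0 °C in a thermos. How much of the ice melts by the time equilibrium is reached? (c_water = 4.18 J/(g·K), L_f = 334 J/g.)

Cooling the water to 0 °C releases 299.5·4.18·24.74 = 30972 J.
To melt every bit of ice: 498.1·334 = 166365 J.
Since 30972 < 166365 J, not all the ice melts; equilibrium is at 0 °C.
Mass melted = 30972/334 ≈ 92.73 g.

m_melted ≈ 92.7 g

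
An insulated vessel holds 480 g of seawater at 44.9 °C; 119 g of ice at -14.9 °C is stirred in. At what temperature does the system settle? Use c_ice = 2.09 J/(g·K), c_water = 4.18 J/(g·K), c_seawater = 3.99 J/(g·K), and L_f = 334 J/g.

T_f ≈ 17.6 °C

Conservation of energy gives ΣQ = 0:
ice -14.9→0 °C: 119×2.09×14.9 = 3705.8
  latent heat to melt: 119×334 = 39746
  warm the meltwater: 497.42 T
  seawater cools: 480×3.99×(T − 44.9) = 1915.2(T − 44.9)
2412.6 T = 85992 − 43452 = 42541
T ≈ 17.63 °C — above 0 °C, consistent with complete melting.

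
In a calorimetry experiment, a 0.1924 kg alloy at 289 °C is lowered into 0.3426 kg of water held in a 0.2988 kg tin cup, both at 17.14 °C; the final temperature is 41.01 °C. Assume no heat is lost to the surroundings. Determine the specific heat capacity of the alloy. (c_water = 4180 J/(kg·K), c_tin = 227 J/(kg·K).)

c ≈ 750 J/(kg·K)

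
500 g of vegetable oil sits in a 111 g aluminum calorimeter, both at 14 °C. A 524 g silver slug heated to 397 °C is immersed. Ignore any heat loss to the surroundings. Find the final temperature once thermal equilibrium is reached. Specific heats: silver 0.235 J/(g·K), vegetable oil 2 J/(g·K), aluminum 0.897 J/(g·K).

T_f is the heat-capacity-weighted average of the initial temperatures:
T_f = (123.14×397 + 1000×14 + 99.57×14) / (123.14 + 1000 + 99.57)
    = 64281 / 1222.7 ≈ 52.57 °C

T_f ≈ 52.6 °C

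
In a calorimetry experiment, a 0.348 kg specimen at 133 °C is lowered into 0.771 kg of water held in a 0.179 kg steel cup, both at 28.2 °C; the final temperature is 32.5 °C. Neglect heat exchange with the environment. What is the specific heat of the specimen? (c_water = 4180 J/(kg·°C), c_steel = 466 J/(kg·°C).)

Taking heat into each body as positive, Σ m c ΔT = 0:
0.348·c·(32.5 − 133) + 0.771·4180·(32.5 − 28.2) + 0.179·466·(32.5 − 28.2) = 0
-34.97 c = -14217
c = -14217/-34.97 ≈ 406.5 J/(kg·°C)

c ≈ 406 J/(kg·°C)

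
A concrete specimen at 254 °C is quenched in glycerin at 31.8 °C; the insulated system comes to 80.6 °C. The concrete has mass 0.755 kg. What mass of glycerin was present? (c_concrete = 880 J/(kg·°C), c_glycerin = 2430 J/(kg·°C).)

m ≈ 0.972 kg

Let T be the final temperature. ΣQ_i = 0:
0.755×880×(80.6 − 254) + m×2430×(80.6 − 31.8) = 0
118584 m = 115207
m = 115207/118584 ≈ 0.9715 kg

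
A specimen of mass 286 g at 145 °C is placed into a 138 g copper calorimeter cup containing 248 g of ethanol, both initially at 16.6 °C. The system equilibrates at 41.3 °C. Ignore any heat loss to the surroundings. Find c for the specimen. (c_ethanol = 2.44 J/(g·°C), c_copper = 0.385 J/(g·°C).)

Setting the total heat transfer to zero:
286×c×(41.3 − 145) + 248×2.44×(41.3 − 16.6) + 138×0.385×(41.3 − 16.6) = 0
-29658 c = -16259
c = -16259/-29658 ≈ 0.5482 J/(g·°C)

c ≈ 0.548 J/(g·°C)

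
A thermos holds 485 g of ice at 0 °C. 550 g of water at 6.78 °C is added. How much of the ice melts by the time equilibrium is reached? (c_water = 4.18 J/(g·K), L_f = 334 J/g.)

m_melted ≈ 46.7 g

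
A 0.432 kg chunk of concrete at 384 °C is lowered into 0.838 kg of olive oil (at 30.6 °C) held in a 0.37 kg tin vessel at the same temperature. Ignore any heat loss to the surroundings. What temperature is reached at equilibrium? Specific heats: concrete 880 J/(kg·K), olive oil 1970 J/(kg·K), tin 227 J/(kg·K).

Let T be the final temperature. ΣQ_i = 0:
0.432*880*(T − 384) + 0.838*1970*(T − 30.6) + 0.37*227*(T − 30.6) = 0
380.16(T − 384) + 1650.9(T − 30.6) + 83.99(T − 30.6) = 0
(380.16 + 1650.9 + 83.99) T = 380.16*384 + 1650.9*30.6 + 83.99*30.6
T ≈ 94.12 °C

T_f ≈ 94.1 °C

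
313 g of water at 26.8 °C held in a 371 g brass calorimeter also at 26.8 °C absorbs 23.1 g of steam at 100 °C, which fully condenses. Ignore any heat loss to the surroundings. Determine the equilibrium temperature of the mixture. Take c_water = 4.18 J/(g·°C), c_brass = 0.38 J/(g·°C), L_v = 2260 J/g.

T_f ≈ 65.1 °C

Taking heat into each body as positive, Σ m c ΔT = 0:
condense steam: −23.1·2260 = −52206
  condensed water 100 °C→T: 96.56(T − 100)
  original water: 1308.3(T − 26.8)
  cup: 140.98(T − 26.8)
1545.9 T = 52206 + 9655.8 + 38842 = 100704
T ≈ 65.14 °C, under the boiling point, so the assumption holds.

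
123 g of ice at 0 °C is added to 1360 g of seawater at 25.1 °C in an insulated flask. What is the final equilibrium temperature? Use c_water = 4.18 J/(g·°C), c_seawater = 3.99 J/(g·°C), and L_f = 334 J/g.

T_f ≈ 16.0 °C

Taking heat into each body as positive, Σ m c ΔT = 0:
latent heat to melt: 123×334 = 41082; warm the meltwater: 514.14 T; seawater: 5426.4(T − 25.1)
5940.5 T = 136203 − 41082 = 95121
T ≈ 16.01 °C. Since T > 0 °C, the all-ice-melts assumption holds.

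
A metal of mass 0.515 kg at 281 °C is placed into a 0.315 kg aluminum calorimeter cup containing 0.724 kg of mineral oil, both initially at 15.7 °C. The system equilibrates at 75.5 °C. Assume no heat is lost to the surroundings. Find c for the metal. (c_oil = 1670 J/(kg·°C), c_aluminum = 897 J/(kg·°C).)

c ≈ 843 J/(kg·°C)

Heat gained plus heat lost sum to zero:
0.515×c×(75.5 − 281) + 0.724×1670×(75.5 − 15.7) + 0.315×897×(75.5 − 15.7) = 0
-105.83 c = -89200
c = -89200/-105.83 ≈ 842.8 J/(kg·°C)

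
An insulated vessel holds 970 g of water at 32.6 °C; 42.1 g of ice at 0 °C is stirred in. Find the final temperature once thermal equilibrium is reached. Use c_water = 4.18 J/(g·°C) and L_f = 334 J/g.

T_f ≈ 27.9 °C

Setting the total heat transfer to zero:
fusion: m_ice L_f = 42.1×334 = 14061; warm the meltwater: 175.98 T; water cools: 970×4.18×(T − 32.6) = 4054.6(T − 32.6)
4230.6 T = 132180 − 14061 = 118119
T ≈ 27.92 °C (positive, so assuming full melt was valid).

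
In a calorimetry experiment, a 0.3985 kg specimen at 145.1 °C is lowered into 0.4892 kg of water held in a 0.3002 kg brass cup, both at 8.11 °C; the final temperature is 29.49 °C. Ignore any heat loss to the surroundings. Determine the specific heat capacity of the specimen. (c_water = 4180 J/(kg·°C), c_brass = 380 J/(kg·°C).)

c ≈ 1000 J/(kg·°C)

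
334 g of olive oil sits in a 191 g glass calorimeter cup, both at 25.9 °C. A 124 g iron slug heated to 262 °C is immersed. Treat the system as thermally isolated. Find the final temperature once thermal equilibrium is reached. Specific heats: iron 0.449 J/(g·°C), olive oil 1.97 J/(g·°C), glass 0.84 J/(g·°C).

Energy conservation, ΣQ = 0:
124×0.449×(T − 262) + 334×1.97×(T − 25.9) + 191×0.84×(T − 25.9) = 0
874.1 T = 35784
T = 35784/874.1 ≈ 40.94 °C

T_f ≈ 40.9 °C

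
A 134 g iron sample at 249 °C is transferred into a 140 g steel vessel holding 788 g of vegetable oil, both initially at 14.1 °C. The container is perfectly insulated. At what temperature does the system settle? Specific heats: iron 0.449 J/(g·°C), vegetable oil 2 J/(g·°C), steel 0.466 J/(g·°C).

T_f ≈ 22.4 °C

Taking heat into each body as positive, Σ m c ΔT = 0:
134×0.449×(T − 249) + 788×2×(T − 14.1) + 140×0.466×(T − 14.1) = 0
60.17(T − 249) + 1576(T − 14.1) + 65.24(T − 14.1) = 0
(60.17 + 1576 + 65.24) T = 60.17×249 + 1576×14.1 + 65.24×14.1
T = 38123 / 1701.4 = 22.4 °C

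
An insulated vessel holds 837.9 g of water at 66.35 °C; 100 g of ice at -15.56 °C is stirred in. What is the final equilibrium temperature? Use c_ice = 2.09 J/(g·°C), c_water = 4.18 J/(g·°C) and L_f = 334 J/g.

T_f ≈ 49.9 °C

Energy conservation, ΣQ = 0:
ice -15.56→0 °C: 100×2.09×15.56 = 3252; fusion: m_ice L_f = 100×334 = 33400; warm the meltwater: 418 T; water cools: 837.9×4.18×(T − 66.35) = 3502.4(T − 66.35)
3920.4 T = 232386 − 36652 = 195734
T ≈ 49.93 °C (positive, so assuming full melt was valid).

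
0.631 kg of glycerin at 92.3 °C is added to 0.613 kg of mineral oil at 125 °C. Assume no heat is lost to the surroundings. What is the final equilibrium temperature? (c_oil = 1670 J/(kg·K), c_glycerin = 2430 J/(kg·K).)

Setting the total heat transfer to zero:
0.613*1670*(T − 125) + 0.631*2430*(T − 92.3) = 0
1023.7(T − 125) + 1533.3(T − 92.3) = 0
(1023.7 + 1533.3) T = 1023.7*125 + 1533.3*92.3
T = 269490 / 2557 = 105 °C

T_f ≈ 105.4 °C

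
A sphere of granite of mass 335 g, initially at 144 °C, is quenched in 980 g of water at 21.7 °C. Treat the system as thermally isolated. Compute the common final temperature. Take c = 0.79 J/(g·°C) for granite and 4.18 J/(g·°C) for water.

T_f ≈ 29.1 °C

With ΣQ=0 the equilibrium temperature is the m·c-weighted mean:
T_f = (264.65×144 + 4096.4×21.7) / (264.65 + 4096.4)
    = 127001 / 4361 ≈ 29.12 °C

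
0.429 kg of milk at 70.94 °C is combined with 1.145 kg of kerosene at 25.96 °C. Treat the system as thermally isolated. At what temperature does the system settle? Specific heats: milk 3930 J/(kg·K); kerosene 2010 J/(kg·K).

Set heat shed by the hot body equal to heat absorbed by the cold body:
0.429*3930*(70.94 − T) = 1.145*2010*(T − 25.96)
1686(70.94 − T) = 2301.4(T − 25.96)
3987.4 T = 179348  ⇒  T ≈ 44.98 °C

T_f ≈ 45.0 °C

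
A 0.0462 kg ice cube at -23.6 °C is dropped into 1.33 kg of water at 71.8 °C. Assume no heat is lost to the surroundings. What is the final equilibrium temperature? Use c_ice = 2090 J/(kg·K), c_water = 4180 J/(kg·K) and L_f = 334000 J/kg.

Taking heat into each body as positive, Σ m c ΔT = 0:
warm ice to 0 °C: 0.0462·2090·(0 − (-23.6)) = 2278.8
  latent heat to melt: 0.0462·334000 = 15431
  warm the meltwater: 193.12 T
  water cools: 1.33·4180·(T − 71.8) = 5559.4(T − 71.8)
5752.5 T = 399165 − 17710 = 381455
T ≈ 66.31 °C (positive, so assuming full melt was valid).

T_f ≈ 66.3 °C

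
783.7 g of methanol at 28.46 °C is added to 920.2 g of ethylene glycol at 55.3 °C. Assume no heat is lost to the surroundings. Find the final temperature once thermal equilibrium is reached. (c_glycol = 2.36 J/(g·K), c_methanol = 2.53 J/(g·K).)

T_f ≈ 42.5 °C

Setting the total heat transfer to zero:
920.2*2.36*(T − 55.3) + 783.7*2.53*(T − 28.46) = 0
2171.7(T − 55.3) + 1982.8(T − 28.46) = 0
4154.4 T = 176523
T = 176523/4154.4 ≈ 42.49 °C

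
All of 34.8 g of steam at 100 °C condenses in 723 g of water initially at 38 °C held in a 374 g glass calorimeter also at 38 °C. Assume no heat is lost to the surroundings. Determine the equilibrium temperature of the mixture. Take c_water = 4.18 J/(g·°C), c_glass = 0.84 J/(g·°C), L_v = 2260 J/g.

T_f ≈ 63.2 °C

Setting the total heat transfer to zero:
steam→water at 100 °C releases m L_v = 34.8×2260 = 78648
  condensate cools 100→T: 34.8×4.18×(T − 100) = 145.46(T − 100)
  original water: 3022.1(T − 38)
  cup: 314.16(T − 38)
3481.8 T = 78648 + 14546 + 126779 = 219974
T ≈ 63.18 °C, under the boiling point, so the assumption holds.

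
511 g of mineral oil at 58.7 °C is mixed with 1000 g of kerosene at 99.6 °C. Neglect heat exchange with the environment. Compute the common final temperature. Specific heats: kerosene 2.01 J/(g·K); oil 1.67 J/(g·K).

T_f ≈ 87.4 °C

|Q_kerosene| = |Q_oil|:
1000·2.01·(99.6 − T) = 511·1.67·(T − 58.7)
2010(99.6 − T) = 853.37(T − 58.7)
2863.4 T = 250289  ⇒  T ≈ 87.41 °C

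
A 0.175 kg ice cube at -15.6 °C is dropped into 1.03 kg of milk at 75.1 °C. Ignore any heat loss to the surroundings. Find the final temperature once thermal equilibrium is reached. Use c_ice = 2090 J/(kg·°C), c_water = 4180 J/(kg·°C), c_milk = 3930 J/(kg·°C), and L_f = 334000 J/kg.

Sum of m c ΔT and latent-heat terms is zero:
ice -15.6→0 °C: 0.175×2090×15.6 = 5705.7
  latent heat to melt: 0.175×334000 = 58450
  warm the meltwater: 731.5 T
  milk cools: 1.03×3930×(T − 75.1) = 4047.9(T − 75.1)
4779.4 T = 303997 − 64156 = 239842
T ≈ 50.18 °C. Since T > 0 °C, the all-ice-melts assumption holds.

T_f ≈ 50.2 °C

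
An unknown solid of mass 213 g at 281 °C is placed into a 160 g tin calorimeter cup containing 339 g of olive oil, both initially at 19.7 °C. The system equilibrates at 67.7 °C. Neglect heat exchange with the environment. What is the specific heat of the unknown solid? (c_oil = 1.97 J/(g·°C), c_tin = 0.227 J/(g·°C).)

c ≈ 0.744 J/(g·°C)

Setting the total heat transfer to zero:
213×c×(67.7 − 281) + 339×1.97×(67.7 − 19.7) + 160×0.227×(67.7 − 19.7) = 0
-45433 c = -33799
c = -33799/-45433 ≈ 0.7439 J/(g·°C)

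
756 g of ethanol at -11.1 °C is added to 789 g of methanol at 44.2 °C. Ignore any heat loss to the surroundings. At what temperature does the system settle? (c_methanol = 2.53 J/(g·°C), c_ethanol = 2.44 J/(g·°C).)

T_f = Σ m_i c_i T_i / Σ m_i c_i:
T_f = (1996.2·44.2 + 1844.6·(-11.1)) / (1996.2 + 1844.6)
    = 67755 / 3840.8 ≈ 17.64 °C

T_f ≈ 17.6 °C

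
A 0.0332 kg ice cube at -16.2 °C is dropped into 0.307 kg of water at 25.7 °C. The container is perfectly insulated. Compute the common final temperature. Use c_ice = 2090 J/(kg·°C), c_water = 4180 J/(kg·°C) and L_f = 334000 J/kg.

T_f ≈ 14.6 °C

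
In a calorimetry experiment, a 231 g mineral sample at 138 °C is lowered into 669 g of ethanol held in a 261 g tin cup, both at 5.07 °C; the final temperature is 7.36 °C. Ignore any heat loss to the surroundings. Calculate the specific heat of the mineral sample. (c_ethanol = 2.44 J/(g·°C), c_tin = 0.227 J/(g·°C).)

Setting the total heat transfer to zero:
231×c×(7.36 − 138) + 669×2.44×(7.36 − 5.07) + 261×0.227×(7.36 − 5.07) = 0
-30178 c = -3873.8
c = -3873.8/-30178 ≈ 0.1284 J/(g·°C)

c ≈ 0.128 J/(g·°C)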